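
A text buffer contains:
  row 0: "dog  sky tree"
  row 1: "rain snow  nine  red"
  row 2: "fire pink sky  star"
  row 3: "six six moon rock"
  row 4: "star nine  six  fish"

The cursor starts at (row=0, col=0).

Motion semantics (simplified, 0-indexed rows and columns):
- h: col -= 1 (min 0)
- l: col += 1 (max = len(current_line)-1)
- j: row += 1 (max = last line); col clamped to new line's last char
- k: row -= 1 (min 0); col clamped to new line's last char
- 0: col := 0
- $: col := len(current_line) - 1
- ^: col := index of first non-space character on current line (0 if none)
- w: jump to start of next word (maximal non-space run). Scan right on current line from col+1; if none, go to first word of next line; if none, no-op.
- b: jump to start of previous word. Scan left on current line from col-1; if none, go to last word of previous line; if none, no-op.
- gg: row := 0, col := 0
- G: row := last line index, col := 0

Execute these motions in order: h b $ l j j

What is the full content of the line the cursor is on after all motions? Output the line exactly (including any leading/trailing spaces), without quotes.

After 1 (h): row=0 col=0 char='d'
After 2 (b): row=0 col=0 char='d'
After 3 ($): row=0 col=12 char='e'
After 4 (l): row=0 col=12 char='e'
After 5 (j): row=1 col=12 char='i'
After 6 (j): row=2 col=12 char='y'

Answer: fire pink sky  star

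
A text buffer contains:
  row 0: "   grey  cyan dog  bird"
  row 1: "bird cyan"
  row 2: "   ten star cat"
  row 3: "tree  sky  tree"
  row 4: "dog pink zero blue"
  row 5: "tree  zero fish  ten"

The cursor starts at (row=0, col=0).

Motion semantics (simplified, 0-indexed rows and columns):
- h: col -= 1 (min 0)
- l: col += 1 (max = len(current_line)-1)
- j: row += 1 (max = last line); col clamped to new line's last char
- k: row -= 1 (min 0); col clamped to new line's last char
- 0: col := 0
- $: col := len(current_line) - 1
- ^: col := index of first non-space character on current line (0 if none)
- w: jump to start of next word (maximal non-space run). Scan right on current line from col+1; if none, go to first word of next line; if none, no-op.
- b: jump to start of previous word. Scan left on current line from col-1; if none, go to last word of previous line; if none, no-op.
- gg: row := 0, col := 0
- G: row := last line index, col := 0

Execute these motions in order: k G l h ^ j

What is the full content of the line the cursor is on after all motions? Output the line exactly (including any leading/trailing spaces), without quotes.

After 1 (k): row=0 col=0 char='_'
After 2 (G): row=5 col=0 char='t'
After 3 (l): row=5 col=1 char='r'
After 4 (h): row=5 col=0 char='t'
After 5 (^): row=5 col=0 char='t'
After 6 (j): row=5 col=0 char='t'

Answer: tree  zero fish  ten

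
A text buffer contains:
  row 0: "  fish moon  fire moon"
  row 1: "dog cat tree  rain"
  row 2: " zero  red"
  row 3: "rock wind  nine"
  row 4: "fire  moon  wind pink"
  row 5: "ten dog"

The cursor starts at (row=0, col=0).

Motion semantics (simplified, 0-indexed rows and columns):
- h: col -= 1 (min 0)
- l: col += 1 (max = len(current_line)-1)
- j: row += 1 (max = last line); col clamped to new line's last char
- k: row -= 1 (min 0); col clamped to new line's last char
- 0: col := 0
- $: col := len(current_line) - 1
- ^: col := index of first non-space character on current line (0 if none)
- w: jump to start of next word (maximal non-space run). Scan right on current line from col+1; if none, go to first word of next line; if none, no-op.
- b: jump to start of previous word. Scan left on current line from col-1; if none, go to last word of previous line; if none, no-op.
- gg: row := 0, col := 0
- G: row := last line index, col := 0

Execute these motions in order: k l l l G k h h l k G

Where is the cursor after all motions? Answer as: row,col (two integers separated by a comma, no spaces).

Answer: 5,0

Derivation:
After 1 (k): row=0 col=0 char='_'
After 2 (l): row=0 col=1 char='_'
After 3 (l): row=0 col=2 char='f'
After 4 (l): row=0 col=3 char='i'
After 5 (G): row=5 col=0 char='t'
After 6 (k): row=4 col=0 char='f'
After 7 (h): row=4 col=0 char='f'
After 8 (h): row=4 col=0 char='f'
After 9 (l): row=4 col=1 char='i'
After 10 (k): row=3 col=1 char='o'
After 11 (G): row=5 col=0 char='t'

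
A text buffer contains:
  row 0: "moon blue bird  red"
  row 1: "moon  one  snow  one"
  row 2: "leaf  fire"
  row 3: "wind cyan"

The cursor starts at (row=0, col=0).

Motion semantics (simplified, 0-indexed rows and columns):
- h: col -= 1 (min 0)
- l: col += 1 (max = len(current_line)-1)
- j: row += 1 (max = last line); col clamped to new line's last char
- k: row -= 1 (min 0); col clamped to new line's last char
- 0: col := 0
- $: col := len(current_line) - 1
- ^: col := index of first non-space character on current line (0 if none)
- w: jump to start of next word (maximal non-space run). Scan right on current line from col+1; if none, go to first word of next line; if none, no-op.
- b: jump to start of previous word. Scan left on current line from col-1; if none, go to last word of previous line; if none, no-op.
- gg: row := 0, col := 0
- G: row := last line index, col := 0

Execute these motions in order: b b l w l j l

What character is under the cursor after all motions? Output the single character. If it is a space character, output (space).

After 1 (b): row=0 col=0 char='m'
After 2 (b): row=0 col=0 char='m'
After 3 (l): row=0 col=1 char='o'
After 4 (w): row=0 col=5 char='b'
After 5 (l): row=0 col=6 char='l'
After 6 (j): row=1 col=6 char='o'
After 7 (l): row=1 col=7 char='n'

Answer: n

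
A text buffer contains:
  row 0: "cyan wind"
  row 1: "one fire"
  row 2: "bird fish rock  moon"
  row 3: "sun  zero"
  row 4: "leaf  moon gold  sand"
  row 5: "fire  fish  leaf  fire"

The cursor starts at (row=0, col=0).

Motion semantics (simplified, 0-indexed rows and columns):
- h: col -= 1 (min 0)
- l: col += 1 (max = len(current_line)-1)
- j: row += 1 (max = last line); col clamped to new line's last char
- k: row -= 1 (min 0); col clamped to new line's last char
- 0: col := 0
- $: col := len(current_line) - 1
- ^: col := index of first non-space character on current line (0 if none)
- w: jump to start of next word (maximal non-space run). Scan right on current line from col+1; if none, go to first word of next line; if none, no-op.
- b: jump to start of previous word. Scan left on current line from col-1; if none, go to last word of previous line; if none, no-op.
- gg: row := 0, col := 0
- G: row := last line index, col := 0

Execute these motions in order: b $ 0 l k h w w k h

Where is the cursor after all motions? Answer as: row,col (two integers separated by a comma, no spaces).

Answer: 0,0

Derivation:
After 1 (b): row=0 col=0 char='c'
After 2 ($): row=0 col=8 char='d'
After 3 (0): row=0 col=0 char='c'
After 4 (l): row=0 col=1 char='y'
After 5 (k): row=0 col=1 char='y'
After 6 (h): row=0 col=0 char='c'
After 7 (w): row=0 col=5 char='w'
After 8 (w): row=1 col=0 char='o'
After 9 (k): row=0 col=0 char='c'
After 10 (h): row=0 col=0 char='c'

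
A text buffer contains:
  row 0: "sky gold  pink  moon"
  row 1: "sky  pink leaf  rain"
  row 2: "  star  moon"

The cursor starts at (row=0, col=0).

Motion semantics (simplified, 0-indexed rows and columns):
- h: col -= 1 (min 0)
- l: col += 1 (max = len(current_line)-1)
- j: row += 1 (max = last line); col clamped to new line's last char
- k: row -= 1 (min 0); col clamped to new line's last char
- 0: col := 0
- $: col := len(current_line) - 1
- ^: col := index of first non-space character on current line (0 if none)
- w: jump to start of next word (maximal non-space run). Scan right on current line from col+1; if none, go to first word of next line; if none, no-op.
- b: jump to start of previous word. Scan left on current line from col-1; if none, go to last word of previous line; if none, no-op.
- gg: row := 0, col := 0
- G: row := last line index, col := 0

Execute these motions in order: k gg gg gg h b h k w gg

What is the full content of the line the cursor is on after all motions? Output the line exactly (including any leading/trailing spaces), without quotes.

After 1 (k): row=0 col=0 char='s'
After 2 (gg): row=0 col=0 char='s'
After 3 (gg): row=0 col=0 char='s'
After 4 (gg): row=0 col=0 char='s'
After 5 (h): row=0 col=0 char='s'
After 6 (b): row=0 col=0 char='s'
After 7 (h): row=0 col=0 char='s'
After 8 (k): row=0 col=0 char='s'
After 9 (w): row=0 col=4 char='g'
After 10 (gg): row=0 col=0 char='s'

Answer: sky gold  pink  moon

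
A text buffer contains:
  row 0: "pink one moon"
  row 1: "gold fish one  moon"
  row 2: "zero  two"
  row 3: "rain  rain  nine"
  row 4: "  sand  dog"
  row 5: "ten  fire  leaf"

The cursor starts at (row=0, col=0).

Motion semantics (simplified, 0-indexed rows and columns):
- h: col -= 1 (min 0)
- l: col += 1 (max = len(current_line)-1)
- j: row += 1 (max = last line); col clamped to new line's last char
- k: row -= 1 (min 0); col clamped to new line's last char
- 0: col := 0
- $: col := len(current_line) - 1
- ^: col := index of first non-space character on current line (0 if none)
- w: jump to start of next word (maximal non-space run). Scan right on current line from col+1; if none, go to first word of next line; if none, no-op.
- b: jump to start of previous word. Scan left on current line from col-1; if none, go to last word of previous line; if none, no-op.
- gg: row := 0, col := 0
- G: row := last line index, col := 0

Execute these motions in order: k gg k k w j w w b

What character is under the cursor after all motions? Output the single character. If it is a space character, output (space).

After 1 (k): row=0 col=0 char='p'
After 2 (gg): row=0 col=0 char='p'
After 3 (k): row=0 col=0 char='p'
After 4 (k): row=0 col=0 char='p'
After 5 (w): row=0 col=5 char='o'
After 6 (j): row=1 col=5 char='f'
After 7 (w): row=1 col=10 char='o'
After 8 (w): row=1 col=15 char='m'
After 9 (b): row=1 col=10 char='o'

Answer: o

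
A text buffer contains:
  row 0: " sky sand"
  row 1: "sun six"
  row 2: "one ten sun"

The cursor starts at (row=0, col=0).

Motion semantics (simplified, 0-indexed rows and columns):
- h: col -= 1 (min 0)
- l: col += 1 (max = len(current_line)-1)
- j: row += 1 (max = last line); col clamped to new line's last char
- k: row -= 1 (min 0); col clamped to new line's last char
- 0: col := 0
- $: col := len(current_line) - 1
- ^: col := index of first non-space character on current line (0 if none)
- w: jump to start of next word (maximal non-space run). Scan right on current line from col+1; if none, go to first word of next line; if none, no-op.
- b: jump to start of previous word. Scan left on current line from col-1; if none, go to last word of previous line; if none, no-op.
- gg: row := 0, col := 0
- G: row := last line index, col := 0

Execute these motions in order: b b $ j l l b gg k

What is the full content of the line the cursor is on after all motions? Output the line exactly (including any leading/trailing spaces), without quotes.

After 1 (b): row=0 col=0 char='_'
After 2 (b): row=0 col=0 char='_'
After 3 ($): row=0 col=8 char='d'
After 4 (j): row=1 col=6 char='x'
After 5 (l): row=1 col=6 char='x'
After 6 (l): row=1 col=6 char='x'
After 7 (b): row=1 col=4 char='s'
After 8 (gg): row=0 col=0 char='_'
After 9 (k): row=0 col=0 char='_'

Answer:  sky sand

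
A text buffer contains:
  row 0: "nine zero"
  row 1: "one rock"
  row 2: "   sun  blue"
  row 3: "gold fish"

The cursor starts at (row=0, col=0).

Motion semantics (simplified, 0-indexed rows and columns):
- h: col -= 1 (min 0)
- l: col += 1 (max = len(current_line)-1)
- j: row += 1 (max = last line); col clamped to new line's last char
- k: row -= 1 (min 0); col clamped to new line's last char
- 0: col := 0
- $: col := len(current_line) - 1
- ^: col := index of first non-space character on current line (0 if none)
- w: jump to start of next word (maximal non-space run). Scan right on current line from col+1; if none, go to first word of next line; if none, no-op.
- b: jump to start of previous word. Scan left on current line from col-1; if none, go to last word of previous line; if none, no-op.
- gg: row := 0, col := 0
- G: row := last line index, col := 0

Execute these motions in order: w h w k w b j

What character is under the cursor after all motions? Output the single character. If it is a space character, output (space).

Answer: o

Derivation:
After 1 (w): row=0 col=5 char='z'
After 2 (h): row=0 col=4 char='_'
After 3 (w): row=0 col=5 char='z'
After 4 (k): row=0 col=5 char='z'
After 5 (w): row=1 col=0 char='o'
After 6 (b): row=0 col=5 char='z'
After 7 (j): row=1 col=5 char='o'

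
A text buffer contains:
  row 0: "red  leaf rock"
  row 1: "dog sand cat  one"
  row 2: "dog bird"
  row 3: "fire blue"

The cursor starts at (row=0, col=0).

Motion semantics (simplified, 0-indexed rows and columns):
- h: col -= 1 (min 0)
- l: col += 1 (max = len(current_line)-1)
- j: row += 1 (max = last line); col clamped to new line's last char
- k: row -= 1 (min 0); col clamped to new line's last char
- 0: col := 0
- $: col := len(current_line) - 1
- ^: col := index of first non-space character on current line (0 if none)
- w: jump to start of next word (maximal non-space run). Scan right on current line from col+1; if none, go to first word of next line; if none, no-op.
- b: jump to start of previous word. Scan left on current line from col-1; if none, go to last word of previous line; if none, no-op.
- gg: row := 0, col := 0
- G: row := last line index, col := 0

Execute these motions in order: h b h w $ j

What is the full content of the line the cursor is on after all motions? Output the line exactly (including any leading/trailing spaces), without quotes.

After 1 (h): row=0 col=0 char='r'
After 2 (b): row=0 col=0 char='r'
After 3 (h): row=0 col=0 char='r'
After 4 (w): row=0 col=5 char='l'
After 5 ($): row=0 col=13 char='k'
After 6 (j): row=1 col=13 char='_'

Answer: dog sand cat  one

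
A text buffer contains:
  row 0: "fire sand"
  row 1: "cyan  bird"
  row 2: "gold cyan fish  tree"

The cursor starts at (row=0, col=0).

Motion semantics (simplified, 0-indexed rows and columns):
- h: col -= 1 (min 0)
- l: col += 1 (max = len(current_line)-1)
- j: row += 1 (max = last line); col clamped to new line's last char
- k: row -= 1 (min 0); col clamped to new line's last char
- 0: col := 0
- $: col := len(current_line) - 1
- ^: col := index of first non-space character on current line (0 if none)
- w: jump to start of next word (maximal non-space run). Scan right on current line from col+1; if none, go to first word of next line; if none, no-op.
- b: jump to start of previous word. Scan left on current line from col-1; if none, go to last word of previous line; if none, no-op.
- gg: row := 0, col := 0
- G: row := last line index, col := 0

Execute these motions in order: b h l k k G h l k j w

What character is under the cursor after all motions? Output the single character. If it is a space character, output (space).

Answer: c

Derivation:
After 1 (b): row=0 col=0 char='f'
After 2 (h): row=0 col=0 char='f'
After 3 (l): row=0 col=1 char='i'
After 4 (k): row=0 col=1 char='i'
After 5 (k): row=0 col=1 char='i'
After 6 (G): row=2 col=0 char='g'
After 7 (h): row=2 col=0 char='g'
After 8 (l): row=2 col=1 char='o'
After 9 (k): row=1 col=1 char='y'
After 10 (j): row=2 col=1 char='o'
After 11 (w): row=2 col=5 char='c'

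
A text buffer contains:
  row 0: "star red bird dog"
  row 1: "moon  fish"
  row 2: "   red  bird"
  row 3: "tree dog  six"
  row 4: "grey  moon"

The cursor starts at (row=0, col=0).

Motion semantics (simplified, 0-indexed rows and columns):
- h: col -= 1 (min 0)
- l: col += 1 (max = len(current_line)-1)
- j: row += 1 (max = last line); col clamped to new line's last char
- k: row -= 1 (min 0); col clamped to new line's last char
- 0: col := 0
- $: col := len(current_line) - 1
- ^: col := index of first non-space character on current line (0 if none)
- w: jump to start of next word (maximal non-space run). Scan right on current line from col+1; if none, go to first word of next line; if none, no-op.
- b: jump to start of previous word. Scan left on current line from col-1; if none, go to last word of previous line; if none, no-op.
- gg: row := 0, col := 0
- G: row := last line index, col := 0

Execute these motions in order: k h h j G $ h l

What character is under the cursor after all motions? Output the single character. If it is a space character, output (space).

After 1 (k): row=0 col=0 char='s'
After 2 (h): row=0 col=0 char='s'
After 3 (h): row=0 col=0 char='s'
After 4 (j): row=1 col=0 char='m'
After 5 (G): row=4 col=0 char='g'
After 6 ($): row=4 col=9 char='n'
After 7 (h): row=4 col=8 char='o'
After 8 (l): row=4 col=9 char='n'

Answer: n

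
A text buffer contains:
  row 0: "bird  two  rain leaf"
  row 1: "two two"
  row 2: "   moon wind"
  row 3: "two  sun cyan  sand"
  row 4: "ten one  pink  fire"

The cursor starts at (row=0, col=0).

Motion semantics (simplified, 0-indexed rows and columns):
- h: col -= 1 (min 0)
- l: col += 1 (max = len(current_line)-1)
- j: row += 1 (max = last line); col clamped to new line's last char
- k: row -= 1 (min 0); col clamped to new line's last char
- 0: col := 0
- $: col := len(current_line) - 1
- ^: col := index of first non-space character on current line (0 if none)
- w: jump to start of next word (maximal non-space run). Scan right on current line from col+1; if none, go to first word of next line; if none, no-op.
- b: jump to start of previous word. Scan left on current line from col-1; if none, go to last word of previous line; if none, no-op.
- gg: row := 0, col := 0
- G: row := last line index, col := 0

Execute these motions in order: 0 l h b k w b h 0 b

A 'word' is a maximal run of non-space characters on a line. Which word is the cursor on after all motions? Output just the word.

After 1 (0): row=0 col=0 char='b'
After 2 (l): row=0 col=1 char='i'
After 3 (h): row=0 col=0 char='b'
After 4 (b): row=0 col=0 char='b'
After 5 (k): row=0 col=0 char='b'
After 6 (w): row=0 col=6 char='t'
After 7 (b): row=0 col=0 char='b'
After 8 (h): row=0 col=0 char='b'
After 9 (0): row=0 col=0 char='b'
After 10 (b): row=0 col=0 char='b'

Answer: bird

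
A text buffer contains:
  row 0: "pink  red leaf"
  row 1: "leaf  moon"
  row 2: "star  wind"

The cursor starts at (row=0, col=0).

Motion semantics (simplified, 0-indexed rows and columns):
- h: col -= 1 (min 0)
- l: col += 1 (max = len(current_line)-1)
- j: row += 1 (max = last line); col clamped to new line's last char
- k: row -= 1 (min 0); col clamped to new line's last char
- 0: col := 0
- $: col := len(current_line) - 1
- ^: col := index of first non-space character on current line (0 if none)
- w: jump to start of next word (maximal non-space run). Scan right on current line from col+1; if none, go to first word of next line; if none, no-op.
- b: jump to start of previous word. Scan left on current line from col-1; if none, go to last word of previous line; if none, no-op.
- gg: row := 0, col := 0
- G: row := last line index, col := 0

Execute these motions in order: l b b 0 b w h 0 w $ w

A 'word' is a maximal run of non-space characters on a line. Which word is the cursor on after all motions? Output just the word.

After 1 (l): row=0 col=1 char='i'
After 2 (b): row=0 col=0 char='p'
After 3 (b): row=0 col=0 char='p'
After 4 (0): row=0 col=0 char='p'
After 5 (b): row=0 col=0 char='p'
After 6 (w): row=0 col=6 char='r'
After 7 (h): row=0 col=5 char='_'
After 8 (0): row=0 col=0 char='p'
After 9 (w): row=0 col=6 char='r'
After 10 ($): row=0 col=13 char='f'
After 11 (w): row=1 col=0 char='l'

Answer: leaf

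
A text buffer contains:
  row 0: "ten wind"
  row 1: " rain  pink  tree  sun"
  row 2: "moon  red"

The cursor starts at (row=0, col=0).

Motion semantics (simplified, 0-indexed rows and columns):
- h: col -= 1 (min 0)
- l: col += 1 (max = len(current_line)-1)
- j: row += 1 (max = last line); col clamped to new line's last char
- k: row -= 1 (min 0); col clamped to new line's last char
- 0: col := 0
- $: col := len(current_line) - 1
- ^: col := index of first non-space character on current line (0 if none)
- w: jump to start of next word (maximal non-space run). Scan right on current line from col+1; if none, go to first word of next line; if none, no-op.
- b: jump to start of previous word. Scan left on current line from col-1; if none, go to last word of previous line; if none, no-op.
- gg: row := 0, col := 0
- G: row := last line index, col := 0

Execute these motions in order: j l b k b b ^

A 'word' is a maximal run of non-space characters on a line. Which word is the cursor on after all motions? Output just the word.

After 1 (j): row=1 col=0 char='_'
After 2 (l): row=1 col=1 char='r'
After 3 (b): row=0 col=4 char='w'
After 4 (k): row=0 col=4 char='w'
After 5 (b): row=0 col=0 char='t'
After 6 (b): row=0 col=0 char='t'
After 7 (^): row=0 col=0 char='t'

Answer: ten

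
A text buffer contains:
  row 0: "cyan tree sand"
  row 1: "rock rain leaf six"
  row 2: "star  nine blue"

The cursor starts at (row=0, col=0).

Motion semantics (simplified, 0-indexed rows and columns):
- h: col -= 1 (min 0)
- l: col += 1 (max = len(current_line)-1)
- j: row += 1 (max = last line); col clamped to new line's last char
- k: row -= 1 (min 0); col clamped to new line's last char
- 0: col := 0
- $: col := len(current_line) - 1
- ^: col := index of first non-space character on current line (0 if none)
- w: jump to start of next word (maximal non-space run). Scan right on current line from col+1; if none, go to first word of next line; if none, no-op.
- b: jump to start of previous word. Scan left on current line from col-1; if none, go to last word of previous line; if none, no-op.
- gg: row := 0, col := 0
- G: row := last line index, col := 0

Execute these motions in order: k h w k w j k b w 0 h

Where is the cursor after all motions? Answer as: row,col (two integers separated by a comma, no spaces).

After 1 (k): row=0 col=0 char='c'
After 2 (h): row=0 col=0 char='c'
After 3 (w): row=0 col=5 char='t'
After 4 (k): row=0 col=5 char='t'
After 5 (w): row=0 col=10 char='s'
After 6 (j): row=1 col=10 char='l'
After 7 (k): row=0 col=10 char='s'
After 8 (b): row=0 col=5 char='t'
After 9 (w): row=0 col=10 char='s'
After 10 (0): row=0 col=0 char='c'
After 11 (h): row=0 col=0 char='c'

Answer: 0,0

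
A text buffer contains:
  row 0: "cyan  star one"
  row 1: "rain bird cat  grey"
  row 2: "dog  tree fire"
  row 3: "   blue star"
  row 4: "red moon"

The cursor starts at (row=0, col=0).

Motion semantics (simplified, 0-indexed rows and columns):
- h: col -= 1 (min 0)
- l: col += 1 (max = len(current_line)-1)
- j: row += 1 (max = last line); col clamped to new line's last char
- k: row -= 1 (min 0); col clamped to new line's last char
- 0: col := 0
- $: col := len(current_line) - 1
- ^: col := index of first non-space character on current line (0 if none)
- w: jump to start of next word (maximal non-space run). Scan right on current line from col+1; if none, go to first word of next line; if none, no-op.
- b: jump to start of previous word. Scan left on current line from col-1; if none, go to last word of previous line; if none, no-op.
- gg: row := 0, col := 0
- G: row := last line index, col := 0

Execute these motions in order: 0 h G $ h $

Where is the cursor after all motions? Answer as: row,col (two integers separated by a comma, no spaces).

After 1 (0): row=0 col=0 char='c'
After 2 (h): row=0 col=0 char='c'
After 3 (G): row=4 col=0 char='r'
After 4 ($): row=4 col=7 char='n'
After 5 (h): row=4 col=6 char='o'
After 6 ($): row=4 col=7 char='n'

Answer: 4,7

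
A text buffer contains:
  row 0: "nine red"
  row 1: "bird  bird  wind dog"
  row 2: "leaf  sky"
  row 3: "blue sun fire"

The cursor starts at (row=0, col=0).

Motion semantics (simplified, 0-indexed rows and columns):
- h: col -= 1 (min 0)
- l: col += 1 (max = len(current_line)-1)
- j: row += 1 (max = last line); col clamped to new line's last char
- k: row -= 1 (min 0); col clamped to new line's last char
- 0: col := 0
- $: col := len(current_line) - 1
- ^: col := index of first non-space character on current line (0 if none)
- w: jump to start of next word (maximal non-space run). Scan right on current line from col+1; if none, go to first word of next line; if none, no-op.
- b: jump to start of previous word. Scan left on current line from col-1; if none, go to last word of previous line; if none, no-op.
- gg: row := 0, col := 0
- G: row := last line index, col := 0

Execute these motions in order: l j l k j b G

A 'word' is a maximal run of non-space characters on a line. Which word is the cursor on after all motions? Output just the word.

After 1 (l): row=0 col=1 char='i'
After 2 (j): row=1 col=1 char='i'
After 3 (l): row=1 col=2 char='r'
After 4 (k): row=0 col=2 char='n'
After 5 (j): row=1 col=2 char='r'
After 6 (b): row=1 col=0 char='b'
After 7 (G): row=3 col=0 char='b'

Answer: blue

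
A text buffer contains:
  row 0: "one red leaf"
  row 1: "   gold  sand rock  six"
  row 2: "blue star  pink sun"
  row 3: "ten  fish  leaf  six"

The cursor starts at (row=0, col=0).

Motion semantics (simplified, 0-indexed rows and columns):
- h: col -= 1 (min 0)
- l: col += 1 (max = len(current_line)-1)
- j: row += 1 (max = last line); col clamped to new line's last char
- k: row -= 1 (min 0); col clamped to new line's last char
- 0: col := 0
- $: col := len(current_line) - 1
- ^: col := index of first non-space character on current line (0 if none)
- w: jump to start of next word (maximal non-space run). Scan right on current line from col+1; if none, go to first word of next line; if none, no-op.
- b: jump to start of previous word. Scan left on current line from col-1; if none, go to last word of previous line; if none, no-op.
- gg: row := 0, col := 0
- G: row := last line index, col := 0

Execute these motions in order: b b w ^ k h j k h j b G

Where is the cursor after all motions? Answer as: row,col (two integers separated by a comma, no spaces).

After 1 (b): row=0 col=0 char='o'
After 2 (b): row=0 col=0 char='o'
After 3 (w): row=0 col=4 char='r'
After 4 (^): row=0 col=0 char='o'
After 5 (k): row=0 col=0 char='o'
After 6 (h): row=0 col=0 char='o'
After 7 (j): row=1 col=0 char='_'
After 8 (k): row=0 col=0 char='o'
After 9 (h): row=0 col=0 char='o'
After 10 (j): row=1 col=0 char='_'
After 11 (b): row=0 col=8 char='l'
After 12 (G): row=3 col=0 char='t'

Answer: 3,0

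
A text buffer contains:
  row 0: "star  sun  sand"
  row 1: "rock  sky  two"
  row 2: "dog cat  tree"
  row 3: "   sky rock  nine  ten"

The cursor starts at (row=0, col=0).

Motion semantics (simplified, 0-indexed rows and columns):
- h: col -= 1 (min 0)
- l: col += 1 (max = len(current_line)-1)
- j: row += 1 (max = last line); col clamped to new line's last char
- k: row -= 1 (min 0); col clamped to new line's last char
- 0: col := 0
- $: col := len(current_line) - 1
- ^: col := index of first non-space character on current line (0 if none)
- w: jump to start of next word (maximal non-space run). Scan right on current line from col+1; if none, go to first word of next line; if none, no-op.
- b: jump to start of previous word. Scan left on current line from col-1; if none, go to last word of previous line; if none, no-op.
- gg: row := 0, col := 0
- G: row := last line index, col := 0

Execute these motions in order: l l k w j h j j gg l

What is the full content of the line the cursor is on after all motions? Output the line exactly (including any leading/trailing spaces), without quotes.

After 1 (l): row=0 col=1 char='t'
After 2 (l): row=0 col=2 char='a'
After 3 (k): row=0 col=2 char='a'
After 4 (w): row=0 col=6 char='s'
After 5 (j): row=1 col=6 char='s'
After 6 (h): row=1 col=5 char='_'
After 7 (j): row=2 col=5 char='a'
After 8 (j): row=3 col=5 char='y'
After 9 (gg): row=0 col=0 char='s'
After 10 (l): row=0 col=1 char='t'

Answer: star  sun  sand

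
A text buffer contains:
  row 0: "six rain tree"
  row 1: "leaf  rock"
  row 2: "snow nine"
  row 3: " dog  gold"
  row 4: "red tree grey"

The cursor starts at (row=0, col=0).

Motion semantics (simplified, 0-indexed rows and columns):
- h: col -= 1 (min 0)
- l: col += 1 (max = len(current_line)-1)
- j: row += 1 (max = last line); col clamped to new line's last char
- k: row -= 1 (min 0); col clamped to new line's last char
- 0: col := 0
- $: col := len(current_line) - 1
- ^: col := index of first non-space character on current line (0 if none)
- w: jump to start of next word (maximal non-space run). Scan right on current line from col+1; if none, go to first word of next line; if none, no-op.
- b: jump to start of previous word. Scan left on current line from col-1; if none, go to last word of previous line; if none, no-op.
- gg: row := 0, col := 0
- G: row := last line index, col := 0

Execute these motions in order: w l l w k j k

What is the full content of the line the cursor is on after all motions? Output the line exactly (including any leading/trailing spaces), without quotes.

Answer: six rain tree

Derivation:
After 1 (w): row=0 col=4 char='r'
After 2 (l): row=0 col=5 char='a'
After 3 (l): row=0 col=6 char='i'
After 4 (w): row=0 col=9 char='t'
After 5 (k): row=0 col=9 char='t'
After 6 (j): row=1 col=9 char='k'
After 7 (k): row=0 col=9 char='t'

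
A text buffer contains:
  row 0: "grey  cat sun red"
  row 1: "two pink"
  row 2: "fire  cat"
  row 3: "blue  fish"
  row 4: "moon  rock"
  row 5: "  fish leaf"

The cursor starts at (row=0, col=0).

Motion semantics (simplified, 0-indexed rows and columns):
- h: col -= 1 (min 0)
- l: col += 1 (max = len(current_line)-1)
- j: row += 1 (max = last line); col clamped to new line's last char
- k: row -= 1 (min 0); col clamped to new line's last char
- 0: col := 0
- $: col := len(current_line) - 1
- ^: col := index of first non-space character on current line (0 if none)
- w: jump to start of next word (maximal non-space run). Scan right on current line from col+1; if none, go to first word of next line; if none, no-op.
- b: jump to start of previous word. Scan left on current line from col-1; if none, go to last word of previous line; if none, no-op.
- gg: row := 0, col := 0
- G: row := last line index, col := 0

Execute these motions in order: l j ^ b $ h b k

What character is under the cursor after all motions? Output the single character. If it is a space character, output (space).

After 1 (l): row=0 col=1 char='r'
After 2 (j): row=1 col=1 char='w'
After 3 (^): row=1 col=0 char='t'
After 4 (b): row=0 col=14 char='r'
After 5 ($): row=0 col=16 char='d'
After 6 (h): row=0 col=15 char='e'
After 7 (b): row=0 col=14 char='r'
After 8 (k): row=0 col=14 char='r'

Answer: r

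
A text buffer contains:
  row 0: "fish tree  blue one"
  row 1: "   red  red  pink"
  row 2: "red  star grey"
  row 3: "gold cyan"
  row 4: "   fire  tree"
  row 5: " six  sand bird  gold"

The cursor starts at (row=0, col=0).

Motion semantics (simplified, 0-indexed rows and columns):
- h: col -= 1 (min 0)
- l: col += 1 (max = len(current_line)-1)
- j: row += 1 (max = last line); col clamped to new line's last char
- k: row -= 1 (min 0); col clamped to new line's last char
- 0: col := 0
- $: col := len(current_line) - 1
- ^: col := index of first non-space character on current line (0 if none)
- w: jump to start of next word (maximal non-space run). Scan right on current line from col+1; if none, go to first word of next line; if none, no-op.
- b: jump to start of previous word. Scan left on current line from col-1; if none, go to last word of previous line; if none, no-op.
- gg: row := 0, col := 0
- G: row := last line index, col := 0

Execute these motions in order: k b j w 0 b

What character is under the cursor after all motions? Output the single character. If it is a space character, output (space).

Answer: o

Derivation:
After 1 (k): row=0 col=0 char='f'
After 2 (b): row=0 col=0 char='f'
After 3 (j): row=1 col=0 char='_'
After 4 (w): row=1 col=3 char='r'
After 5 (0): row=1 col=0 char='_'
After 6 (b): row=0 col=16 char='o'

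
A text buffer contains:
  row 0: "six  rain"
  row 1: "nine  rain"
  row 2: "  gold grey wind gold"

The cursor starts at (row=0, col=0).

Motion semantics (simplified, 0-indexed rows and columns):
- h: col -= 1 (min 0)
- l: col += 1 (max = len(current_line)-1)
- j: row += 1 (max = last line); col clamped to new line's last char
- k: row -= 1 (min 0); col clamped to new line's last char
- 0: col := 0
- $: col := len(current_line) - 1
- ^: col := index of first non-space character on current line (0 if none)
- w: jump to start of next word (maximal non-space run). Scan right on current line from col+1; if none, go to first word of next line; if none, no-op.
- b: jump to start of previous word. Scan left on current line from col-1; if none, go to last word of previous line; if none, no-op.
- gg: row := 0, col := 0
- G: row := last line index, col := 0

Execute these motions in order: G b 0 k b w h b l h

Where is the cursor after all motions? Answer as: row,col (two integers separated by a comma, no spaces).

Answer: 0,0

Derivation:
After 1 (G): row=2 col=0 char='_'
After 2 (b): row=1 col=6 char='r'
After 3 (0): row=1 col=0 char='n'
After 4 (k): row=0 col=0 char='s'
After 5 (b): row=0 col=0 char='s'
After 6 (w): row=0 col=5 char='r'
After 7 (h): row=0 col=4 char='_'
After 8 (b): row=0 col=0 char='s'
After 9 (l): row=0 col=1 char='i'
After 10 (h): row=0 col=0 char='s'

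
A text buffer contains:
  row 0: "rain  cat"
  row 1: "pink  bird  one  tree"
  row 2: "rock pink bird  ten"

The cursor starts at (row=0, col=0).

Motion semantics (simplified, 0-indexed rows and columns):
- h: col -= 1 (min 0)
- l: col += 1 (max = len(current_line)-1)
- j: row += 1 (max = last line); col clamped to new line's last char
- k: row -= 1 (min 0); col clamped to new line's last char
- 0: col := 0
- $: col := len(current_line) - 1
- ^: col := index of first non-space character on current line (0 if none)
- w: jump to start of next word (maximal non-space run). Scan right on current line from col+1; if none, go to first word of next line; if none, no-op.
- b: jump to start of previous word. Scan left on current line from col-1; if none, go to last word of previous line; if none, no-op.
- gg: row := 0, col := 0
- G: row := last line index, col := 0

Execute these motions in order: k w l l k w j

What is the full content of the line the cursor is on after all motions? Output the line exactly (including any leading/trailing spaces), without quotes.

Answer: rock pink bird  ten

Derivation:
After 1 (k): row=0 col=0 char='r'
After 2 (w): row=0 col=6 char='c'
After 3 (l): row=0 col=7 char='a'
After 4 (l): row=0 col=8 char='t'
After 5 (k): row=0 col=8 char='t'
After 6 (w): row=1 col=0 char='p'
After 7 (j): row=2 col=0 char='r'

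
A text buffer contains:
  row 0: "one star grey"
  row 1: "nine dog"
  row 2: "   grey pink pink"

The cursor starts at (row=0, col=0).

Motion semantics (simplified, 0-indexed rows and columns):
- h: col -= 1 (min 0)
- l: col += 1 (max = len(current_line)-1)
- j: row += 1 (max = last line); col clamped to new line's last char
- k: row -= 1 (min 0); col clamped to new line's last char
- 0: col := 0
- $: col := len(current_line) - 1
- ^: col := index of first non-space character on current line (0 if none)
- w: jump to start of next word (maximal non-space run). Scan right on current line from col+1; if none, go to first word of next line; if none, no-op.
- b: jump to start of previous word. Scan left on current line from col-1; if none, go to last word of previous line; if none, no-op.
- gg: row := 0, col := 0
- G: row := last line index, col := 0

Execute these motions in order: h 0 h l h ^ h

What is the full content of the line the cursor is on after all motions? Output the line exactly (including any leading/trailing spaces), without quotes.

Answer: one star grey

Derivation:
After 1 (h): row=0 col=0 char='o'
After 2 (0): row=0 col=0 char='o'
After 3 (h): row=0 col=0 char='o'
After 4 (l): row=0 col=1 char='n'
After 5 (h): row=0 col=0 char='o'
After 6 (^): row=0 col=0 char='o'
After 7 (h): row=0 col=0 char='o'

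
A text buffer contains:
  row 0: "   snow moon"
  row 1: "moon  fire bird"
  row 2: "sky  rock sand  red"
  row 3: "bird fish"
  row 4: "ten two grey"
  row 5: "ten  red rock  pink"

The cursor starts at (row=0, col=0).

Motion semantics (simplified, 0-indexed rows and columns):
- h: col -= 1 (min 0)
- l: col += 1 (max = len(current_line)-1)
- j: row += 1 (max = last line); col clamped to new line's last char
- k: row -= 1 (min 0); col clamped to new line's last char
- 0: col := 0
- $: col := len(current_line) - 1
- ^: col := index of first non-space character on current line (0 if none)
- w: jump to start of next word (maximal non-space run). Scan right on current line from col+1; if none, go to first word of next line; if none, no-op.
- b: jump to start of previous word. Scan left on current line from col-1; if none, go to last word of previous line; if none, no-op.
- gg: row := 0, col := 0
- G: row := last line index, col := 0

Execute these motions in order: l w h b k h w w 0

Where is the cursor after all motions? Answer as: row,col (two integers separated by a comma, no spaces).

Answer: 0,0

Derivation:
After 1 (l): row=0 col=1 char='_'
After 2 (w): row=0 col=3 char='s'
After 3 (h): row=0 col=2 char='_'
After 4 (b): row=0 col=2 char='_'
After 5 (k): row=0 col=2 char='_'
After 6 (h): row=0 col=1 char='_'
After 7 (w): row=0 col=3 char='s'
After 8 (w): row=0 col=8 char='m'
After 9 (0): row=0 col=0 char='_'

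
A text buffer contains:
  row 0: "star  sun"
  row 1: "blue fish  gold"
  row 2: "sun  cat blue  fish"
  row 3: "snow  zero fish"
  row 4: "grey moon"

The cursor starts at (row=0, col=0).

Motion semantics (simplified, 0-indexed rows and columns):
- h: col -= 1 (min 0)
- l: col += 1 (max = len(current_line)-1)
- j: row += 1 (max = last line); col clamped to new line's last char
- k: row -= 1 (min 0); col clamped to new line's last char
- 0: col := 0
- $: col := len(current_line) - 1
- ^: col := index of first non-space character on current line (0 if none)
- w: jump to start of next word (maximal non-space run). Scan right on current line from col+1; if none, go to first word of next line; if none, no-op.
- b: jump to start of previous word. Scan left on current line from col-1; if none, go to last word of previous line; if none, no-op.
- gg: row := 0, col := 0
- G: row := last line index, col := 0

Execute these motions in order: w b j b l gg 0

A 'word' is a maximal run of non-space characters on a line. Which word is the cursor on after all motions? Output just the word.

After 1 (w): row=0 col=6 char='s'
After 2 (b): row=0 col=0 char='s'
After 3 (j): row=1 col=0 char='b'
After 4 (b): row=0 col=6 char='s'
After 5 (l): row=0 col=7 char='u'
After 6 (gg): row=0 col=0 char='s'
After 7 (0): row=0 col=0 char='s'

Answer: star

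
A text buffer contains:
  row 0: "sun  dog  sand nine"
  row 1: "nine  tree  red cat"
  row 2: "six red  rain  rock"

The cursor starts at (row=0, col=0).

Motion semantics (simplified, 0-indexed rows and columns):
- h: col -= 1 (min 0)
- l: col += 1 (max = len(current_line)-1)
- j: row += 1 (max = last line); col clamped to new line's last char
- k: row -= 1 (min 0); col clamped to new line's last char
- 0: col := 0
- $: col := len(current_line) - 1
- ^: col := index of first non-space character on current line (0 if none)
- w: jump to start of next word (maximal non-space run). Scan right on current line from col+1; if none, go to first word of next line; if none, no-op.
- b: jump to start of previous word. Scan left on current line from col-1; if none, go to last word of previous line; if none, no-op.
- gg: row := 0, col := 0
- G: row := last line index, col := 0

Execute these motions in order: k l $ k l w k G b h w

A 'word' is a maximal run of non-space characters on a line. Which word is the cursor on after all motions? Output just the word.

After 1 (k): row=0 col=0 char='s'
After 2 (l): row=0 col=1 char='u'
After 3 ($): row=0 col=18 char='e'
After 4 (k): row=0 col=18 char='e'
After 5 (l): row=0 col=18 char='e'
After 6 (w): row=1 col=0 char='n'
After 7 (k): row=0 col=0 char='s'
After 8 (G): row=2 col=0 char='s'
After 9 (b): row=1 col=16 char='c'
After 10 (h): row=1 col=15 char='_'
After 11 (w): row=1 col=16 char='c'

Answer: cat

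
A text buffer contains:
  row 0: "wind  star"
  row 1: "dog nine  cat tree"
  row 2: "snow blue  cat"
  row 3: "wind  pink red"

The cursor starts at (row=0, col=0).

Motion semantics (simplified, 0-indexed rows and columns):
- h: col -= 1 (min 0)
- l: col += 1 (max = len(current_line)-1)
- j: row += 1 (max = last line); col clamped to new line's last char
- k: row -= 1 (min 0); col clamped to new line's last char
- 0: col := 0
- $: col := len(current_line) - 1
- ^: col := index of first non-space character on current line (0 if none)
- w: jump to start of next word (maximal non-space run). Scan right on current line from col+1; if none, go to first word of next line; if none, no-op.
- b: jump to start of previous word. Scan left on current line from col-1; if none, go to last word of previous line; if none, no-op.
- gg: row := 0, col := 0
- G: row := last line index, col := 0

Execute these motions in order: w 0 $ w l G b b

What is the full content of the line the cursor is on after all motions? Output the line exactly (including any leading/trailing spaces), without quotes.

After 1 (w): row=0 col=6 char='s'
After 2 (0): row=0 col=0 char='w'
After 3 ($): row=0 col=9 char='r'
After 4 (w): row=1 col=0 char='d'
After 5 (l): row=1 col=1 char='o'
After 6 (G): row=3 col=0 char='w'
After 7 (b): row=2 col=11 char='c'
After 8 (b): row=2 col=5 char='b'

Answer: snow blue  cat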